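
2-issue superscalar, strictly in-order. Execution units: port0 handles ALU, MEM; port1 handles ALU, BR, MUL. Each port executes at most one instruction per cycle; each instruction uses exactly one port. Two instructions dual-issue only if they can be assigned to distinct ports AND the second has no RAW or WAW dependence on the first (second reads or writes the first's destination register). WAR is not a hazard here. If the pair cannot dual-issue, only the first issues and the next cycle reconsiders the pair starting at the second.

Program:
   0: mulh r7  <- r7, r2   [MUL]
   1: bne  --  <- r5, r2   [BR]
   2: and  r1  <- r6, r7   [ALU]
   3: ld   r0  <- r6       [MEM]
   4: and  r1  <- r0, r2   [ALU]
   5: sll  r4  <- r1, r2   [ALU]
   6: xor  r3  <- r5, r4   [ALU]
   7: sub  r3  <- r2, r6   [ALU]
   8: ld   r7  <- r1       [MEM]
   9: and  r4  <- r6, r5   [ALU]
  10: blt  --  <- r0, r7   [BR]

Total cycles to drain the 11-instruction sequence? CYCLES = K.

CYCLES = 8

  cy0 -> i0 (mulh) no-port MUL/BR
  cy1 -> i1/i2 (bne;and) dual
  cy2 -> i3 (ld) RAW r0
  cy3 -> i4 (and) RAW r1
  cy4 -> i5 (sll) RAW r4
  cy5 -> i6 (xor) WAW r3
  cy6 -> i7/i8 (sub;ld) dual
  cy7 -> i9/i10 (and;blt) dual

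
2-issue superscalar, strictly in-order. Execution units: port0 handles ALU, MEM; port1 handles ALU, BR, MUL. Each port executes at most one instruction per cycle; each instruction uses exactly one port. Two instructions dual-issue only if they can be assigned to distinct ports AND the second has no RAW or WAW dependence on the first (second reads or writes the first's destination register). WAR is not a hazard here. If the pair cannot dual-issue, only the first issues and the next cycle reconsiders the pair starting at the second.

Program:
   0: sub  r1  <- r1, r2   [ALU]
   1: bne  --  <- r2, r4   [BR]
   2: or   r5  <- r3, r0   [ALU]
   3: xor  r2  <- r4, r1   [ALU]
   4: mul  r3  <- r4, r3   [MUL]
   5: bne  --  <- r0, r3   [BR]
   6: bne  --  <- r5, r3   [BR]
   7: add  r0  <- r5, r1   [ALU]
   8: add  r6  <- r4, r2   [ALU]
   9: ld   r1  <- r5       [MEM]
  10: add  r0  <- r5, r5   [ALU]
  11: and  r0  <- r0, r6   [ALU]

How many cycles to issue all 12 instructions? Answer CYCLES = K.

t=0 i0+i1:sub bne ; dual
t=1 i2+i3:or xor ; dual
t=2 i4:mul ; no-port MUL/BR
t=3 i5:bne ; no-port BR/BR
t=4 i6+i7:bne add ; dual
t=5 i8+i9:add ld ; dual
t=6 i10:add ; RAW+WAW r0
t=7 i11:and ; tail

CYCLES = 8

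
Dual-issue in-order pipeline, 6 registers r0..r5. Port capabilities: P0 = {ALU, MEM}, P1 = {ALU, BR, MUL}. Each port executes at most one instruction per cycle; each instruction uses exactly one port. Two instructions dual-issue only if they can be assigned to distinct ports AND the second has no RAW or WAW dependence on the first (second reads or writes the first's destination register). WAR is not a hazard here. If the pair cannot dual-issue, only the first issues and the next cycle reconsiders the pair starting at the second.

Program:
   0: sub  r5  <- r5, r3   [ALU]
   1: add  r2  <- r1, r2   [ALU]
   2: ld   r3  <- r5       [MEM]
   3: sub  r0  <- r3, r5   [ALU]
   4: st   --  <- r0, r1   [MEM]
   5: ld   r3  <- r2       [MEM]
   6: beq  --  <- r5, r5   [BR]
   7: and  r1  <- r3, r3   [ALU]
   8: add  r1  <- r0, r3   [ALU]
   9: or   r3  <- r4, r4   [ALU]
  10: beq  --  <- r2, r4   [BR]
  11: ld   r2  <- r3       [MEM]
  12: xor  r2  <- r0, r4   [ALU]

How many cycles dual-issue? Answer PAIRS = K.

0. sub.ALU add.ALU @i0,i1  | dual
1. ld.MEM @i2  | RAW r3
2. sub.ALU @i3  | RAW r0
3. st.MEM @i4  | no-port MEM/MEM
4. ld.MEM beq.BR @i5,i6  | dual
5. and.ALU @i7  | WAW r1
6. add.ALU or.ALU @i8,i9  | dual
7. beq.BR ld.MEM @i10,i11  | dual
8. xor.ALU @i12  | tail

PAIRS = 4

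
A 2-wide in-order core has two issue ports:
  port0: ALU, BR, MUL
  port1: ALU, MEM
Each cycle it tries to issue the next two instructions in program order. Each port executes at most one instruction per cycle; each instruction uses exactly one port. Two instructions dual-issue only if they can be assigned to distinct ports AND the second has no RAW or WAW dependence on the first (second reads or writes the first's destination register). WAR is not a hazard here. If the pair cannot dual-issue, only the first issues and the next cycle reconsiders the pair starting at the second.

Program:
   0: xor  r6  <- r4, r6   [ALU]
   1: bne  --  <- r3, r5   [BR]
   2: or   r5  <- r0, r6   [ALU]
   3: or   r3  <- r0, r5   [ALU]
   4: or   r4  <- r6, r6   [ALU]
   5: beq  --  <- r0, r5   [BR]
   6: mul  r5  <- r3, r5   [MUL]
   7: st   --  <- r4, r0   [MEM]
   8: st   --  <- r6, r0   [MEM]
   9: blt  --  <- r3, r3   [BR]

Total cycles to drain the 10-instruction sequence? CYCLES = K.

t=0 i0+i1:xor.ALU+bne.BR ; pair
t=1 i2:or.ALU ; RAW r5
t=2 i3+i4:or.ALU+or.ALU ; pair
t=3 i5:beq.BR ; no-port BR/MUL
t=4 i6+i7:mul.MUL+st.MEM ; pair
t=5 i8+i9:st.MEM+blt.BR ; pair

CYCLES = 6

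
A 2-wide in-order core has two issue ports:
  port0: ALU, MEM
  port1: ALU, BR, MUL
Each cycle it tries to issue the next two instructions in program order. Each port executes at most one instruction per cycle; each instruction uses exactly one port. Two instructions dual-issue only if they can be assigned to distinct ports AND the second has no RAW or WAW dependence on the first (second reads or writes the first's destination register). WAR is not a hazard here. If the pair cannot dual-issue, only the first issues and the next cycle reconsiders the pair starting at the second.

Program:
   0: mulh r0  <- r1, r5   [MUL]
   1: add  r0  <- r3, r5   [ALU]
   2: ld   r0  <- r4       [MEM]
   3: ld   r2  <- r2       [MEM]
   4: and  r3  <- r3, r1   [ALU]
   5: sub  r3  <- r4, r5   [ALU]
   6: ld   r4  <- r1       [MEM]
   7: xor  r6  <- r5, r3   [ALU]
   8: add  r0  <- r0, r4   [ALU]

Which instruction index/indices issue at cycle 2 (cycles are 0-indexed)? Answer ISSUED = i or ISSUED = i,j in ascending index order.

t=0 i0:mulh ; WAW r0
t=1 i1:add ; WAW r0
t=2 i2:ld ; no-port MEM/MEM
t=3 i3/i4:ld/and ; dual
t=4 i5/i6:sub/ld ; dual
t=5 i7/i8:xor/add ; dual

ISSUED = 2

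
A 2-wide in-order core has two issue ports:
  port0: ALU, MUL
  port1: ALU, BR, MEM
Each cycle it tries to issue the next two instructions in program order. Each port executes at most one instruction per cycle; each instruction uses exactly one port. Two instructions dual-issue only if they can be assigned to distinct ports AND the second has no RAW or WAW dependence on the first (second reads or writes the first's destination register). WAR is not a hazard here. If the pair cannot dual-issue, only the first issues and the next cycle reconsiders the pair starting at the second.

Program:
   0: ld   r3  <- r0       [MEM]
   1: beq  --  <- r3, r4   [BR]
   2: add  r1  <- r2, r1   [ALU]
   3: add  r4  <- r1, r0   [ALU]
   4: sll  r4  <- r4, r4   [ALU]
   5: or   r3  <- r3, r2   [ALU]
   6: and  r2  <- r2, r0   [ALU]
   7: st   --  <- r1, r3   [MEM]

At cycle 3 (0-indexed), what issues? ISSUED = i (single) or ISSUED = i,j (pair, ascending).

ISSUED = 4,5

t=0 i0:ld.MEM ; no-port MEM/BR
t=1 i1+i2:beq.BR;add.ALU ; 2-wide
t=2 i3:add.ALU ; RAW+WAW r4
t=3 i4+i5:sll.ALU;or.ALU ; 2-wide
t=4 i6+i7:and.ALU;st.MEM ; 2-wide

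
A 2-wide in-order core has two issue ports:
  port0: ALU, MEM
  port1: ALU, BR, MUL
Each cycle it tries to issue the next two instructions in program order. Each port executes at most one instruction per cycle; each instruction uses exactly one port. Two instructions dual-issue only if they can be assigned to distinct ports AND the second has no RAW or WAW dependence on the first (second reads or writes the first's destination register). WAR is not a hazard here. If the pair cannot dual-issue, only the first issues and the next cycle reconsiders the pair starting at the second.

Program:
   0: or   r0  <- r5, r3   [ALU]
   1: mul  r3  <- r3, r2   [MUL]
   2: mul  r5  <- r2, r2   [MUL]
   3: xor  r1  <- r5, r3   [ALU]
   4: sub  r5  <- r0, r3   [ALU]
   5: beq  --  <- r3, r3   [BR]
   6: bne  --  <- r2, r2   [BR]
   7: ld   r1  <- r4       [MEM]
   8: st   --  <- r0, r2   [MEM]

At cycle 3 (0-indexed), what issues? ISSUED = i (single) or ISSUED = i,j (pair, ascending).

ISSUED = 5

  cy0 -> i0&i1 (or.ALU/mul.MUL) pair
  cy1 -> i2 (mul.MUL) RAW r5
  cy2 -> i3&i4 (xor.ALU/sub.ALU) pair
  cy3 -> i5 (beq.BR) no-port BR/BR
  cy4 -> i6&i7 (bne.BR/ld.MEM) pair
  cy5 -> i8 (st.MEM) tail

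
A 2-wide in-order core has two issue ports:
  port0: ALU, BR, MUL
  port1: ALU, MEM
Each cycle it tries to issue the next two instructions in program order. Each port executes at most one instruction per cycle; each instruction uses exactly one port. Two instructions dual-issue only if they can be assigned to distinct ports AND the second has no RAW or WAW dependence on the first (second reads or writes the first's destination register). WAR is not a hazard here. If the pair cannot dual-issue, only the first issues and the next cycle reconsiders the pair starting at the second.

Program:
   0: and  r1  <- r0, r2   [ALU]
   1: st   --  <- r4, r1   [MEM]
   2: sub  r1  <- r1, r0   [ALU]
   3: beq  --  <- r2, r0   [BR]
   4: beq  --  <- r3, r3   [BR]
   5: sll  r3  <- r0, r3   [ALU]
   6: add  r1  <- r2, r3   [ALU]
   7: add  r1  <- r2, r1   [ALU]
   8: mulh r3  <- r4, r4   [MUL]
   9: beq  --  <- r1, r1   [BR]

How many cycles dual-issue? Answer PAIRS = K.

PAIRS = 3

0. and @i0  | RAW r1
1. st sub @i1/i2  | 2-wide
2. beq @i3  | no-port BR/BR
3. beq sll @i4/i5  | 2-wide
4. add @i6  | RAW+WAW r1
5. add mulh @i7/i8  | 2-wide
6. beq @i9  | tail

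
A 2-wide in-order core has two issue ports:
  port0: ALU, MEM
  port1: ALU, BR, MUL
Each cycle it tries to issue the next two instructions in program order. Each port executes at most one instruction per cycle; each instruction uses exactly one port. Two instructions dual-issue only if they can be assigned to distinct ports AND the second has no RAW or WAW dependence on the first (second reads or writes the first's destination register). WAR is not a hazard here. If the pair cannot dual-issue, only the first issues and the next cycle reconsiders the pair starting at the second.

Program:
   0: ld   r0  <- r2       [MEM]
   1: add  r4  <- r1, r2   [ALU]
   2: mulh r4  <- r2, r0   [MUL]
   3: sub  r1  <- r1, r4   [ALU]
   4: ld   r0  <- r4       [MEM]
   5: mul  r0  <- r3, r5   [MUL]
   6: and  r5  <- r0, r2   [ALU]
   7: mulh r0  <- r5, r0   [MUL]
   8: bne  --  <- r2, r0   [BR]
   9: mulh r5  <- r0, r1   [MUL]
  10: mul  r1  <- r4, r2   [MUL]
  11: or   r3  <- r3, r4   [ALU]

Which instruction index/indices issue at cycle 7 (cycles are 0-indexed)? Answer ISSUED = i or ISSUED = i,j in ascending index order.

ISSUED = 9

t=0 i0+i1:ld.MEM add.ALU ; pair
t=1 i2:mulh.MUL ; RAW r4
t=2 i3+i4:sub.ALU ld.MEM ; pair
t=3 i5:mul.MUL ; RAW r0
t=4 i6:and.ALU ; RAW r5
t=5 i7:mulh.MUL ; no-port MUL/BR
t=6 i8:bne.BR ; no-port BR/MUL
t=7 i9:mulh.MUL ; no-port MUL/MUL
t=8 i10+i11:mul.MUL or.ALU ; pair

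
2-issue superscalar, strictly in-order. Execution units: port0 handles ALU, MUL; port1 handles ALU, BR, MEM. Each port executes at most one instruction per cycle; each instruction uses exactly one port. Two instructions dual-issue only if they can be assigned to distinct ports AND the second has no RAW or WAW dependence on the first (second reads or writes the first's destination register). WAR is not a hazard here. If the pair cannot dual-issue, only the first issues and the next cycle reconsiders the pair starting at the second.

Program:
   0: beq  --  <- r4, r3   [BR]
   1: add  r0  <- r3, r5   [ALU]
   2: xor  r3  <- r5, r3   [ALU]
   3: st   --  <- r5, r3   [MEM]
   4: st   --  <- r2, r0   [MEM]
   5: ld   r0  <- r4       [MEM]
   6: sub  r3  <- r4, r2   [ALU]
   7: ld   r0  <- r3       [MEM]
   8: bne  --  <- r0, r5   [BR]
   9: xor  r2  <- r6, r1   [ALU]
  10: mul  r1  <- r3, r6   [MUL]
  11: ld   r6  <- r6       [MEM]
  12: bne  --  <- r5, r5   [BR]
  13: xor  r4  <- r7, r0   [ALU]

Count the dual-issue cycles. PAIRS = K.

  cy0 -> i0&i1 (beq;add) dual
  cy1 -> i2 (xor) RAW r3
  cy2 -> i3 (st) no-port MEM/MEM
  cy3 -> i4 (st) no-port MEM/MEM
  cy4 -> i5&i6 (ld;sub) dual
  cy5 -> i7 (ld) no-port MEM/BR
  cy6 -> i8&i9 (bne;xor) dual
  cy7 -> i10&i11 (mul;ld) dual
  cy8 -> i12&i13 (bne;xor) dual

PAIRS = 5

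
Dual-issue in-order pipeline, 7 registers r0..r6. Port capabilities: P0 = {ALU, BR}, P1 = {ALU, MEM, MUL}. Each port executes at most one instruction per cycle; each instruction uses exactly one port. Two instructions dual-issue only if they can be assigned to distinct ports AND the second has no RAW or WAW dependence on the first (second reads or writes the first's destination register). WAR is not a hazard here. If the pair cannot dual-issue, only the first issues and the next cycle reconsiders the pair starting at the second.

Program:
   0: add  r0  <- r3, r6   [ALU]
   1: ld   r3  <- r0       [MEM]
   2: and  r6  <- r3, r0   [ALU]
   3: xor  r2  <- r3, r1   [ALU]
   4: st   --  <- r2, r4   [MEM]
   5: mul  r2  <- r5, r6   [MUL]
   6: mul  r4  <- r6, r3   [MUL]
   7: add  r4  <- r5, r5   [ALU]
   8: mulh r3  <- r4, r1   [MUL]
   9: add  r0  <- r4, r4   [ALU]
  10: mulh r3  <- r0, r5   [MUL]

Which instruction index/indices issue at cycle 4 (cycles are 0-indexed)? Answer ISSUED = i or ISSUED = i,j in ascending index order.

ISSUED = 5

t=0 i0:add ; RAW r0
t=1 i1:ld ; RAW r3
t=2 i2+i3:and/xor ; pair
t=3 i4:st ; no-port MEM/MUL
t=4 i5:mul ; no-port MUL/MUL
t=5 i6:mul ; WAW r4
t=6 i7:add ; RAW r4
t=7 i8+i9:mulh/add ; pair
t=8 i10:mulh ; tail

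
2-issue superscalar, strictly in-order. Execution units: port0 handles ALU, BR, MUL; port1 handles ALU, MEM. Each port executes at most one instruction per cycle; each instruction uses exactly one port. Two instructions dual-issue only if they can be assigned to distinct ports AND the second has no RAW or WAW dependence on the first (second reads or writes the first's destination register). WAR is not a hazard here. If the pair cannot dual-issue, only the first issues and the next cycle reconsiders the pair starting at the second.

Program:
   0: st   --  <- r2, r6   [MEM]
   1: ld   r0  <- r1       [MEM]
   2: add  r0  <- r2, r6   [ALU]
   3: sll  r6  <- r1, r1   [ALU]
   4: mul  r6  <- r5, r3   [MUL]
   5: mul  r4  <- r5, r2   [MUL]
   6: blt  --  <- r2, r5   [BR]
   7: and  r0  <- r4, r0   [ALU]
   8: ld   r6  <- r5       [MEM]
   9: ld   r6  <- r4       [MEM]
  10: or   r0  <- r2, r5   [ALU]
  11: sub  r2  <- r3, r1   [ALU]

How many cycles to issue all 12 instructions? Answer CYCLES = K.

CYCLES = 9

t=0 i0:st.MEM ; no-port MEM/MEM
t=1 i1:ld.MEM ; WAW r0
t=2 i2/i3:add.ALU;sll.ALU ; pair
t=3 i4:mul.MUL ; no-port MUL/MUL
t=4 i5:mul.MUL ; no-port MUL/BR
t=5 i6/i7:blt.BR;and.ALU ; pair
t=6 i8:ld.MEM ; no-port MEM/MEM
t=7 i9/i10:ld.MEM;or.ALU ; pair
t=8 i11:sub.ALU ; tail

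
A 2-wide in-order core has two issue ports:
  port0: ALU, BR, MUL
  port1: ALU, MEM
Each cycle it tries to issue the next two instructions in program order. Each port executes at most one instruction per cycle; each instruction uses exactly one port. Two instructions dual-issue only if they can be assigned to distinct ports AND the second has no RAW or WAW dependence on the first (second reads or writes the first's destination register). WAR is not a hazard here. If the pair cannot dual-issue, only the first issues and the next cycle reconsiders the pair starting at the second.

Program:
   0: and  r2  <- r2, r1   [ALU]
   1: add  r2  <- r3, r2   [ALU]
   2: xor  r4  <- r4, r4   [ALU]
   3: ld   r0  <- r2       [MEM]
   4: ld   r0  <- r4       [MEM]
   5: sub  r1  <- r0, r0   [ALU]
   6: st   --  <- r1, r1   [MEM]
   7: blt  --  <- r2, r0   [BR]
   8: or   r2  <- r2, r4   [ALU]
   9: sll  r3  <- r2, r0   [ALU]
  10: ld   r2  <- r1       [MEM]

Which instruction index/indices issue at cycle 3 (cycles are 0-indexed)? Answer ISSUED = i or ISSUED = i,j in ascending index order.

ISSUED = 4

#0 head=0: and.ALU i0 RAW+WAW r2
#1 head=1: add.ALU/xor.ALU i1,i2 pair
#2 head=3: ld.MEM i3 no-port MEM/MEM
#3 head=4: ld.MEM i4 RAW r0
#4 head=5: sub.ALU i5 RAW r1
#5 head=6: st.MEM/blt.BR i6,i7 pair
#6 head=8: or.ALU i8 RAW r2
#7 head=9: sll.ALU/ld.MEM i9,i10 pair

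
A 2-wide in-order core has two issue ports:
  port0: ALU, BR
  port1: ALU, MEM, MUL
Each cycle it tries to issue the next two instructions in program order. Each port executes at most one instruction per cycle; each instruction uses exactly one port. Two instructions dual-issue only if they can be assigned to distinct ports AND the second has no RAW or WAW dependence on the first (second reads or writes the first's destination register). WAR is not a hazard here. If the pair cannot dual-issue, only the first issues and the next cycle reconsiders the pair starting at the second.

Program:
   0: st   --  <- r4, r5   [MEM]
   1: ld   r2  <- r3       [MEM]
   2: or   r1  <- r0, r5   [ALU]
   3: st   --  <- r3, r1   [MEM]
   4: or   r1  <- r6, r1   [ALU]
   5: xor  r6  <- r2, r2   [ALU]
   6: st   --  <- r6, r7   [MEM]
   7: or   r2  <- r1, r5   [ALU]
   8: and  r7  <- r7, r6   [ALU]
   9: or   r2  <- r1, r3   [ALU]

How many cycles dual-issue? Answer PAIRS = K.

t=0 i0:st.MEM ; no-port MEM/MEM
t=1 i1/i2:ld.MEM or.ALU ; pair
t=2 i3/i4:st.MEM or.ALU ; pair
t=3 i5:xor.ALU ; RAW r6
t=4 i6/i7:st.MEM or.ALU ; pair
t=5 i8/i9:and.ALU or.ALU ; pair

PAIRS = 4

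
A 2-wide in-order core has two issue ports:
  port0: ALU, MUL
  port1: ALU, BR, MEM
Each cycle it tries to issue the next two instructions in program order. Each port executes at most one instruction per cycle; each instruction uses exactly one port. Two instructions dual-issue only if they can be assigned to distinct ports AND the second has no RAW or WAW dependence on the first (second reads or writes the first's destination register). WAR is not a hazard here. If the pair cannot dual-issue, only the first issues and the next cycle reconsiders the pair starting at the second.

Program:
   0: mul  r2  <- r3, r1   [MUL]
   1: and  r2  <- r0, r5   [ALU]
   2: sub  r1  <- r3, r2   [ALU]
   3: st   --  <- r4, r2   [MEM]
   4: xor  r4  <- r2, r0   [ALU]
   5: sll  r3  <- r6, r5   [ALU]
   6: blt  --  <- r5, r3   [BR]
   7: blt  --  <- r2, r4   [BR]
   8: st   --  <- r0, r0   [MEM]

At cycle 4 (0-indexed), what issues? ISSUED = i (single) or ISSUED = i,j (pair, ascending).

ISSUED = 6

  cy0 -> i0 (mul.MUL) WAW r2
  cy1 -> i1 (and.ALU) RAW r2
  cy2 -> i2,i3 (sub.ALU st.MEM) pair
  cy3 -> i4,i5 (xor.ALU sll.ALU) pair
  cy4 -> i6 (blt.BR) no-port BR/BR
  cy5 -> i7 (blt.BR) no-port BR/MEM
  cy6 -> i8 (st.MEM) tail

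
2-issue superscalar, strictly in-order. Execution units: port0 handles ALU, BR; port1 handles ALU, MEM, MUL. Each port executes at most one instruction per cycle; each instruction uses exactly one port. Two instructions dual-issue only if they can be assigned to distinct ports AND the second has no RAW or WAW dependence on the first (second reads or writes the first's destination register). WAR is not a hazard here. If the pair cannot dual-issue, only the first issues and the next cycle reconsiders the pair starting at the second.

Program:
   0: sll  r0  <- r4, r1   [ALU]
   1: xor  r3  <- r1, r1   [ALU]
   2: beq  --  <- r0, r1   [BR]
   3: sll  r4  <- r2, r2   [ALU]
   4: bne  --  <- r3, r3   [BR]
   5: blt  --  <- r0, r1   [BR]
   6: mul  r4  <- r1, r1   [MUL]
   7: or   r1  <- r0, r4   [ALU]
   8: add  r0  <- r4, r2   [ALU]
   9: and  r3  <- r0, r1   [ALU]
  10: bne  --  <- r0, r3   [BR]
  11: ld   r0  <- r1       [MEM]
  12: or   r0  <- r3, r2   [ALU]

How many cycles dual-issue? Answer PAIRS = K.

0. sll.ALU/xor.ALU @i0,i1  | 2-wide
1. beq.BR/sll.ALU @i2,i3  | 2-wide
2. bne.BR @i4  | no-port BR/BR
3. blt.BR/mul.MUL @i5,i6  | 2-wide
4. or.ALU/add.ALU @i7,i8  | 2-wide
5. and.ALU @i9  | RAW r3
6. bne.BR/ld.MEM @i10,i11  | 2-wide
7. or.ALU @i12  | tail

PAIRS = 5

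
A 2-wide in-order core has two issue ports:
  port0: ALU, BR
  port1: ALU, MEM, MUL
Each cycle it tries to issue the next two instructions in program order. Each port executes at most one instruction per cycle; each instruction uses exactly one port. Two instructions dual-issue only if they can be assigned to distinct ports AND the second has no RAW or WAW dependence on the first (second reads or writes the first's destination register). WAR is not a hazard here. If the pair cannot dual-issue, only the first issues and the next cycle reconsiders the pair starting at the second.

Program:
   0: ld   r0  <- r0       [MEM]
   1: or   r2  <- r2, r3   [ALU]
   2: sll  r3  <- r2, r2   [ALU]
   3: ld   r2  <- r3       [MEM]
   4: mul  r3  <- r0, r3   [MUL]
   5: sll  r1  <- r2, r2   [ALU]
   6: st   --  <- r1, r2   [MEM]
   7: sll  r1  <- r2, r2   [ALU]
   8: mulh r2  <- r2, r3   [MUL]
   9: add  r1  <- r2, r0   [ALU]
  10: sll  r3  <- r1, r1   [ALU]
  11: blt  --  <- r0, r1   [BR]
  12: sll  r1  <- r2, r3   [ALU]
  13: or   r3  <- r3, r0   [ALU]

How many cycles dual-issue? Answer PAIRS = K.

PAIRS = 5

#0 head=0: ld;or i0&i1 pair
#1 head=2: sll i2 RAW r3
#2 head=3: ld i3 no-port MEM/MUL
#3 head=4: mul;sll i4&i5 pair
#4 head=6: st;sll i6&i7 pair
#5 head=8: mulh i8 RAW r2
#6 head=9: add i9 RAW r1
#7 head=10: sll;blt i10&i11 pair
#8 head=12: sll;or i12&i13 pair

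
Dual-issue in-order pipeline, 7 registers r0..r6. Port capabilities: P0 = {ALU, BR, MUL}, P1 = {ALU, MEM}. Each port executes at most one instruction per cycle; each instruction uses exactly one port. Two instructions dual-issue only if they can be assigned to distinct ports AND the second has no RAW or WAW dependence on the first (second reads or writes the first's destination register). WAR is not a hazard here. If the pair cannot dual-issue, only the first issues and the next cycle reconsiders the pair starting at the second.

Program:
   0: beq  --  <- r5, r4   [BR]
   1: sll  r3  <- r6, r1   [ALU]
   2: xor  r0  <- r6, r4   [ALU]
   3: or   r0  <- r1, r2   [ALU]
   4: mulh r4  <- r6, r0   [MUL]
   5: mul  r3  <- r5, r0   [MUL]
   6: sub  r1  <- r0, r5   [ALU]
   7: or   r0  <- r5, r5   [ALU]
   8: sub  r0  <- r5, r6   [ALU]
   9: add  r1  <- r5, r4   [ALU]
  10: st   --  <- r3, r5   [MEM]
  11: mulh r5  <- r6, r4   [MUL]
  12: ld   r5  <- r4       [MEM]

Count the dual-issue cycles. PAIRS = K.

PAIRS = 4

  cy0 -> i0,i1 (beq sll) dual
  cy1 -> i2 (xor) WAW r0
  cy2 -> i3 (or) RAW r0
  cy3 -> i4 (mulh) no-port MUL/MUL
  cy4 -> i5,i6 (mul sub) dual
  cy5 -> i7 (or) WAW r0
  cy6 -> i8,i9 (sub add) dual
  cy7 -> i10,i11 (st mulh) dual
  cy8 -> i12 (ld) tail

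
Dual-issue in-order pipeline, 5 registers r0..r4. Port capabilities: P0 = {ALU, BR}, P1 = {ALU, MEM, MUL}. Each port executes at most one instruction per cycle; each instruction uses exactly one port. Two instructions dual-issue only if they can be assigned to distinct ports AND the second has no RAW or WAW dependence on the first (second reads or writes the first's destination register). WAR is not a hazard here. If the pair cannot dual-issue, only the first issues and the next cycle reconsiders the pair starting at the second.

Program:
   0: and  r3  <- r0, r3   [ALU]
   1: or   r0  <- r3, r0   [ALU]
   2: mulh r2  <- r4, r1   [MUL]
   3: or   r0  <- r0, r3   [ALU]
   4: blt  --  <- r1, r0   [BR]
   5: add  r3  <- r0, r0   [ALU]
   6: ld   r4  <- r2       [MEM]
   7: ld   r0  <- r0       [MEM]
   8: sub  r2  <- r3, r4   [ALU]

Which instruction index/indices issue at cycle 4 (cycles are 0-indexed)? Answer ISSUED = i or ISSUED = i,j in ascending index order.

ISSUED = 6

#0 head=0: and i0 RAW r3
#1 head=1: or/mulh i1/i2 pair
#2 head=3: or i3 RAW r0
#3 head=4: blt/add i4/i5 pair
#4 head=6: ld i6 no-port MEM/MEM
#5 head=7: ld/sub i7/i8 pair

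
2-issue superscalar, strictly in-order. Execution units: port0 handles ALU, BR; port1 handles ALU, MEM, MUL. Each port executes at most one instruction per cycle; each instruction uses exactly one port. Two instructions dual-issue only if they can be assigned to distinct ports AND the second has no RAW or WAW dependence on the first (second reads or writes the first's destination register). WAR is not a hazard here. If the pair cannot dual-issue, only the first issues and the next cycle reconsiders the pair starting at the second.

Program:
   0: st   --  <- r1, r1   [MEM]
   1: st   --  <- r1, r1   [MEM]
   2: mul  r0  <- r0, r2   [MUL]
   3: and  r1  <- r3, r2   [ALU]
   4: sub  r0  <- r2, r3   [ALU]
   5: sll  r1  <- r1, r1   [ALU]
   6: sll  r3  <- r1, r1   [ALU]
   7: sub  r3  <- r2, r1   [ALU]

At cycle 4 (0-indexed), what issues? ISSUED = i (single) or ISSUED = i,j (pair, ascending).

ISSUED = 6

c0: i0 st.MEM  no-port MEM/MEM
c1: i1 st.MEM  no-port MEM/MUL
c2: i2+i3 mul.MUL+and.ALU  dual
c3: i4+i5 sub.ALU+sll.ALU  dual
c4: i6 sll.ALU  WAW r3
c5: i7 sub.ALU  tail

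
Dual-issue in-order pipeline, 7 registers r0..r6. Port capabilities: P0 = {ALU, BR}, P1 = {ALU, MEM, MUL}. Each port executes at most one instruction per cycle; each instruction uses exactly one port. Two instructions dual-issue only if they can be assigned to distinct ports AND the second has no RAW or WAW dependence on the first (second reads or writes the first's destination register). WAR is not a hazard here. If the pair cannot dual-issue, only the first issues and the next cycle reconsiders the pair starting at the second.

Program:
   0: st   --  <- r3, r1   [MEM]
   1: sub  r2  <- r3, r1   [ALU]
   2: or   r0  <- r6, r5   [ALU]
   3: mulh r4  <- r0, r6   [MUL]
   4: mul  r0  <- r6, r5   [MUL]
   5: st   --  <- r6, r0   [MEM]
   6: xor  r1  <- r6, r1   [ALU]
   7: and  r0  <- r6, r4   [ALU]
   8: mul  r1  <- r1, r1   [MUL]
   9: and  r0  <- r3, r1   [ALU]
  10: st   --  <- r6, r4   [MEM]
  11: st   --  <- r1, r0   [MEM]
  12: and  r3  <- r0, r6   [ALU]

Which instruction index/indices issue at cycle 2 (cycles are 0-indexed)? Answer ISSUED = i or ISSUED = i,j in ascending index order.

ISSUED = 3

t=0 i0/i1:st;sub ; 2-wide
t=1 i2:or ; RAW r0
t=2 i3:mulh ; no-port MUL/MUL
t=3 i4:mul ; no-port MUL/MEM
t=4 i5/i6:st;xor ; 2-wide
t=5 i7/i8:and;mul ; 2-wide
t=6 i9/i10:and;st ; 2-wide
t=7 i11/i12:st;and ; 2-wide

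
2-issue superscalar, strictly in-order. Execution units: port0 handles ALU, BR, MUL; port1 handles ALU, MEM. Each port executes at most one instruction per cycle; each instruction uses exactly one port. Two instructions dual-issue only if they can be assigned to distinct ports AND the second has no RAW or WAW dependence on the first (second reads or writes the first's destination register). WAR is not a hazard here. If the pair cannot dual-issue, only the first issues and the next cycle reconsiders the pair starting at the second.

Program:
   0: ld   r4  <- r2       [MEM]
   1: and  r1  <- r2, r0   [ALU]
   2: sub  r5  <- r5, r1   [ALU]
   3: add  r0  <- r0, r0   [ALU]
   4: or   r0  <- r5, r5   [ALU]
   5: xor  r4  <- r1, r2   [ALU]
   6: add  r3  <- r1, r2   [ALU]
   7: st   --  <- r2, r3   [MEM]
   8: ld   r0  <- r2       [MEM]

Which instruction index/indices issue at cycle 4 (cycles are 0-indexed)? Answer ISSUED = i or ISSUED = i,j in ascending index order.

0. ld;and @i0+i1  | 2-wide
1. sub;add @i2+i3  | 2-wide
2. or;xor @i4+i5  | 2-wide
3. add @i6  | RAW r3
4. st @i7  | no-port MEM/MEM
5. ld @i8  | tail

ISSUED = 7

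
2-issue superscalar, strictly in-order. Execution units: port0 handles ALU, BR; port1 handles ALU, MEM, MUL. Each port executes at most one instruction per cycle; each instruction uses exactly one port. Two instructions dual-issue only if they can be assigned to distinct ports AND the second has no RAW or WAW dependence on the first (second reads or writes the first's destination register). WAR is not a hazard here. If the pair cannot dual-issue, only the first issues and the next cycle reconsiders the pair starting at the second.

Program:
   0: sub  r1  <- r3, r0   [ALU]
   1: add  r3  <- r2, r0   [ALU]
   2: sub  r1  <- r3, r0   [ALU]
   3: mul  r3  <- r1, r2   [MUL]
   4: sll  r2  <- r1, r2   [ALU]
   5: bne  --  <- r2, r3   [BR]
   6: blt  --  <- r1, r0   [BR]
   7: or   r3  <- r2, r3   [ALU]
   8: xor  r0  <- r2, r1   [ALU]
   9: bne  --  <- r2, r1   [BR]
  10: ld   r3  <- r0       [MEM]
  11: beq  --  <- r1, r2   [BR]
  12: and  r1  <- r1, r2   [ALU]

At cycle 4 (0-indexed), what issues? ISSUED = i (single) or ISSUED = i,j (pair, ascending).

ISSUED = 6,7

t=0 i0/i1:sub.ALU/add.ALU ; pair
t=1 i2:sub.ALU ; RAW r1
t=2 i3/i4:mul.MUL/sll.ALU ; pair
t=3 i5:bne.BR ; no-port BR/BR
t=4 i6/i7:blt.BR/or.ALU ; pair
t=5 i8/i9:xor.ALU/bne.BR ; pair
t=6 i10/i11:ld.MEM/beq.BR ; pair
t=7 i12:and.ALU ; tail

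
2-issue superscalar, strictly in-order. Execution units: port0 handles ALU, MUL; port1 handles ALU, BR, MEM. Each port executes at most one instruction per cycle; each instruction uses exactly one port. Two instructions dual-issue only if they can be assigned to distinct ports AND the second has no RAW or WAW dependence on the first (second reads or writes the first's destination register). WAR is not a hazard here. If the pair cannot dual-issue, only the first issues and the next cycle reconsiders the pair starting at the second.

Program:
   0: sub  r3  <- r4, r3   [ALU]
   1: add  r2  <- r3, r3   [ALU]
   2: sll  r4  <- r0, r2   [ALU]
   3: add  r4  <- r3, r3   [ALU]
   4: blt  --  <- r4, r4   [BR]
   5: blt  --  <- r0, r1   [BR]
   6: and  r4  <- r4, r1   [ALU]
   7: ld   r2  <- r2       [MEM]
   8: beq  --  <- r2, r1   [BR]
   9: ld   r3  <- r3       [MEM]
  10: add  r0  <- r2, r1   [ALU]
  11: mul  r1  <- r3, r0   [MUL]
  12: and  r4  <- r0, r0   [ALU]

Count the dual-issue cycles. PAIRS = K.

[0] i0  sub.ALU  -- RAW r3
[1] i1  add.ALU  -- RAW r2
[2] i2  sll.ALU  -- WAW r4
[3] i3  add.ALU  -- RAW r4
[4] i4  blt.BR  -- no-port BR/BR
[5] i5,i6  blt.BR+and.ALU  -- dual
[6] i7  ld.MEM  -- no-port MEM/BR
[7] i8  beq.BR  -- no-port BR/MEM
[8] i9,i10  ld.MEM+add.ALU  -- dual
[9] i11,i12  mul.MUL+and.ALU  -- dual

PAIRS = 3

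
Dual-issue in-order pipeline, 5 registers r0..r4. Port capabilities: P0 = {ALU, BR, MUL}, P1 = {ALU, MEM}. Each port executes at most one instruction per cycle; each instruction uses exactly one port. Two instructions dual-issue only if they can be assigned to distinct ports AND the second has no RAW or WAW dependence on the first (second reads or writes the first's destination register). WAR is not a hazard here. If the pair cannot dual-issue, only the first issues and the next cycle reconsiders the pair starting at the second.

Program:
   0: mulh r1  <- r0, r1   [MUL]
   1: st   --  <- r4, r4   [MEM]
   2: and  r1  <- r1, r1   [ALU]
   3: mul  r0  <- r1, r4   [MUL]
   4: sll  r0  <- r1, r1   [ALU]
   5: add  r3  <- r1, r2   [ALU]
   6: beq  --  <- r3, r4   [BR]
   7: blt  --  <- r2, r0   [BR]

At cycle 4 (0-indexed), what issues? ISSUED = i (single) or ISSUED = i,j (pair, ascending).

ISSUED = 6

[0] i0&i1  mulh.MUL st.MEM  -- pair
[1] i2  and.ALU  -- RAW r1
[2] i3  mul.MUL  -- WAW r0
[3] i4&i5  sll.ALU add.ALU  -- pair
[4] i6  beq.BR  -- no-port BR/BR
[5] i7  blt.BR  -- tail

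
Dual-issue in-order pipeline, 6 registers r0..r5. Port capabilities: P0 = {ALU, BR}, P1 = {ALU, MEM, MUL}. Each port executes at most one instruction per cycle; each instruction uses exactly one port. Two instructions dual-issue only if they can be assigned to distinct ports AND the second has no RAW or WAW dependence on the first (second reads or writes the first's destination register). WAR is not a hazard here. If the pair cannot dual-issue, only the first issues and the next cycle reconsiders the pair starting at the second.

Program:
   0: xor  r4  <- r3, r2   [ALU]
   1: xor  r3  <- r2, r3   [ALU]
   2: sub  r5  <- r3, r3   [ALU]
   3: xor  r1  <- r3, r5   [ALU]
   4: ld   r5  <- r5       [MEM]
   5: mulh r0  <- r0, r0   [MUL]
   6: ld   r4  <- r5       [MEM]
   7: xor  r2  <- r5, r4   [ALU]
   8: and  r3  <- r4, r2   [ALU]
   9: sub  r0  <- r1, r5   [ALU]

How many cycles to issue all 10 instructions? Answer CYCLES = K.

0. xor;xor @i0&i1  | 2-wide
1. sub @i2  | RAW r5
2. xor;ld @i3&i4  | 2-wide
3. mulh @i5  | no-port MUL/MEM
4. ld @i6  | RAW r4
5. xor @i7  | RAW r2
6. and;sub @i8&i9  | 2-wide

CYCLES = 7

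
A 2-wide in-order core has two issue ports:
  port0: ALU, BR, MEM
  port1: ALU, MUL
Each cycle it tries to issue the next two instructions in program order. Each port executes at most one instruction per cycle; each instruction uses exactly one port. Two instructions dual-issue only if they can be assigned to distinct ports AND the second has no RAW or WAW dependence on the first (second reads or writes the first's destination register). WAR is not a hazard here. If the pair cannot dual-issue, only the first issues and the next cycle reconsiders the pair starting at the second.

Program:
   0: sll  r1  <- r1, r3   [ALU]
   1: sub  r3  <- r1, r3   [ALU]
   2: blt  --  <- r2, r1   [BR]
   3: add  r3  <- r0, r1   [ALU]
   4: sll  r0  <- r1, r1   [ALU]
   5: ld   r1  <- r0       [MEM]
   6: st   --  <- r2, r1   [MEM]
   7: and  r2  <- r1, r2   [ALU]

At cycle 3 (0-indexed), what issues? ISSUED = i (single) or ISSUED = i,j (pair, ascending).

ISSUED = 5

[0] i0  sll  -- RAW r1
[1] i1/i2  sub;blt  -- pair
[2] i3/i4  add;sll  -- pair
[3] i5  ld  -- no-port MEM/MEM
[4] i6/i7  st;and  -- pair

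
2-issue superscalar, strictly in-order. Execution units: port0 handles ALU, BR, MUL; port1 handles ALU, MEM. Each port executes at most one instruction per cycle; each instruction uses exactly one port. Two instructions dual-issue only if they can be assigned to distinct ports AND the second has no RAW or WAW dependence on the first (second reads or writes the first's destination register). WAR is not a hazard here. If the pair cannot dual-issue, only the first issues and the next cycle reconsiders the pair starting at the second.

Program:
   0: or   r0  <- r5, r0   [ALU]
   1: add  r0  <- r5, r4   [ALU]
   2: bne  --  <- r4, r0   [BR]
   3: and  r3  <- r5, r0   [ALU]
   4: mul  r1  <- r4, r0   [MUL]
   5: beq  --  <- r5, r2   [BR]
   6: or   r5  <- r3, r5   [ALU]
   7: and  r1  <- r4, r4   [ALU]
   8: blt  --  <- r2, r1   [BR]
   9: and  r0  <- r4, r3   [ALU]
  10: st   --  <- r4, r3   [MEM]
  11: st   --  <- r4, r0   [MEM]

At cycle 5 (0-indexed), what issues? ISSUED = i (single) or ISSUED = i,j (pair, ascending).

ISSUED = 7

[0] i0  or.ALU  -- WAW r0
[1] i1  add.ALU  -- RAW r0
[2] i2,i3  bne.BR/and.ALU  -- dual
[3] i4  mul.MUL  -- no-port MUL/BR
[4] i5,i6  beq.BR/or.ALU  -- dual
[5] i7  and.ALU  -- RAW r1
[6] i8,i9  blt.BR/and.ALU  -- dual
[7] i10  st.MEM  -- no-port MEM/MEM
[8] i11  st.MEM  -- tail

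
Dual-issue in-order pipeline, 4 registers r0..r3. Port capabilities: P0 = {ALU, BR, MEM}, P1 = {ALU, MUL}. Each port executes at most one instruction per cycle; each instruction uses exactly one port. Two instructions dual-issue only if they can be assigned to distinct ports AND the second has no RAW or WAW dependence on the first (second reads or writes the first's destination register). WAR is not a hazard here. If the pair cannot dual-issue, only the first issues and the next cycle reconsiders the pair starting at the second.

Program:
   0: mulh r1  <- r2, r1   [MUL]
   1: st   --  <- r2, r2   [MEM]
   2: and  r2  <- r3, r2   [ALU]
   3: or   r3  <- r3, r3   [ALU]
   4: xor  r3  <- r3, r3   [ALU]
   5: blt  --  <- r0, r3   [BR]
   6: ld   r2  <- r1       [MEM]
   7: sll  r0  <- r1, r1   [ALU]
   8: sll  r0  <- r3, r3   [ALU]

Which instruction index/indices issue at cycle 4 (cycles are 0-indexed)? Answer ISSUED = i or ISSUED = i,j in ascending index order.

  cy0 -> i0+i1 (mulh;st) 2-wide
  cy1 -> i2+i3 (and;or) 2-wide
  cy2 -> i4 (xor) RAW r3
  cy3 -> i5 (blt) no-port BR/MEM
  cy4 -> i6+i7 (ld;sll) 2-wide
  cy5 -> i8 (sll) tail

ISSUED = 6,7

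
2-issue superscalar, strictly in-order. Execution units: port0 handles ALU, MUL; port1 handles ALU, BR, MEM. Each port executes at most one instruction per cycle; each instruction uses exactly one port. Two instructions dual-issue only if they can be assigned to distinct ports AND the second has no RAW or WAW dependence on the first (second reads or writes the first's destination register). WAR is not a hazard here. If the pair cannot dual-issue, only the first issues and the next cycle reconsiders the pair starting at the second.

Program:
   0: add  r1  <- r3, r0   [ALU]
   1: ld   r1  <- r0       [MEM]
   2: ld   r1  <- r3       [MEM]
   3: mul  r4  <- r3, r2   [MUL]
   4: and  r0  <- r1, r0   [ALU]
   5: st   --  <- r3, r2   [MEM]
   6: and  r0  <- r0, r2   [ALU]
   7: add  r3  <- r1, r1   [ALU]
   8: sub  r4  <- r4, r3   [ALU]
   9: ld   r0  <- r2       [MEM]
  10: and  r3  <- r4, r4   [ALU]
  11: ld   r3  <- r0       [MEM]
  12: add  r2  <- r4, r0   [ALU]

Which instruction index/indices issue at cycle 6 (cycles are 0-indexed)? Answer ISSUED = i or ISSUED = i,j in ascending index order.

[0] i0  add.ALU  -- WAW r1
[1] i1  ld.MEM  -- no-port MEM/MEM
[2] i2/i3  ld.MEM+mul.MUL  -- dual
[3] i4/i5  and.ALU+st.MEM  -- dual
[4] i6/i7  and.ALU+add.ALU  -- dual
[5] i8/i9  sub.ALU+ld.MEM  -- dual
[6] i10  and.ALU  -- WAW r3
[7] i11/i12  ld.MEM+add.ALU  -- dual

ISSUED = 10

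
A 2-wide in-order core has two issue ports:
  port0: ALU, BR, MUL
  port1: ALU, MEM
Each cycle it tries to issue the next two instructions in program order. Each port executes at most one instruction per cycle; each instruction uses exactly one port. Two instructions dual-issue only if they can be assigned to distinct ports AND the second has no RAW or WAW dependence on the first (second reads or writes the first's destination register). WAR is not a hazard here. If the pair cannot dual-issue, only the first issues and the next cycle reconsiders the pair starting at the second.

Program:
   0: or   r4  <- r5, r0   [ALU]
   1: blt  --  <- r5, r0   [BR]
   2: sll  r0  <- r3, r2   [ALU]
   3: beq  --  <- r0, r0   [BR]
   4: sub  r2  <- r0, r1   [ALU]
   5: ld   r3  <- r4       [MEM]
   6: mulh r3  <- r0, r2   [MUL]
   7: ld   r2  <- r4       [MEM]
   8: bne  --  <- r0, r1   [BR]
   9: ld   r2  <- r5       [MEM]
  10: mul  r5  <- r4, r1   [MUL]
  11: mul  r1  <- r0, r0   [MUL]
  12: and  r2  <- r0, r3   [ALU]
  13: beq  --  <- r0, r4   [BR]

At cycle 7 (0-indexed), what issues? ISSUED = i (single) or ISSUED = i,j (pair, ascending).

c0: i0&i1 or;blt  2-wide
c1: i2 sll  RAW r0
c2: i3&i4 beq;sub  2-wide
c3: i5 ld  WAW r3
c4: i6&i7 mulh;ld  2-wide
c5: i8&i9 bne;ld  2-wide
c6: i10 mul  no-port MUL/MUL
c7: i11&i12 mul;and  2-wide
c8: i13 beq  tail

ISSUED = 11,12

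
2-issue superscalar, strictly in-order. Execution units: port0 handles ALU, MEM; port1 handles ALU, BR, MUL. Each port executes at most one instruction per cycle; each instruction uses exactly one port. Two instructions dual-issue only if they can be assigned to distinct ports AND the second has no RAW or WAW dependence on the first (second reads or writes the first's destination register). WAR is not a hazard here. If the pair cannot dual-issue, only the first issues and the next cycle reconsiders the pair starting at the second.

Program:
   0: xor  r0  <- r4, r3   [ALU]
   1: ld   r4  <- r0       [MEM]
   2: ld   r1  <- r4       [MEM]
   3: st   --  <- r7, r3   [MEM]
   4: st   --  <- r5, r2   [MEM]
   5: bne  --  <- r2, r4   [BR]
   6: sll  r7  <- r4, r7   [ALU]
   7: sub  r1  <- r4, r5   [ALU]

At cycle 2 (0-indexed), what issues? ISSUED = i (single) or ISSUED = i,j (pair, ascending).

  cy0 -> i0 (xor) RAW r0
  cy1 -> i1 (ld) no-port MEM/MEM
  cy2 -> i2 (ld) no-port MEM/MEM
  cy3 -> i3 (st) no-port MEM/MEM
  cy4 -> i4+i5 (st+bne) dual
  cy5 -> i6+i7 (sll+sub) dual

ISSUED = 2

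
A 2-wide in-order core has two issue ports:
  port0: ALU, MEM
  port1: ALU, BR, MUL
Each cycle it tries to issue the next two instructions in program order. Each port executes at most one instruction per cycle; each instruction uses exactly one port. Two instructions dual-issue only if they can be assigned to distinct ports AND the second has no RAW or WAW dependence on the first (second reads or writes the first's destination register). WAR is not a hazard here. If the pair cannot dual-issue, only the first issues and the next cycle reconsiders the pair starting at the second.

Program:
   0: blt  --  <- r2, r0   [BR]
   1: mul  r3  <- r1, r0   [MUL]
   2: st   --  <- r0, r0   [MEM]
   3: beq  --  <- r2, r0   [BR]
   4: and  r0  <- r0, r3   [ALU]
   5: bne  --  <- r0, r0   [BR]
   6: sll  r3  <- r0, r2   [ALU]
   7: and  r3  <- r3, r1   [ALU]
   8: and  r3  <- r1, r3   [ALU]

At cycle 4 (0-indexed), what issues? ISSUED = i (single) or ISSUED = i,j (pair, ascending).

#0 head=0: blt i0 no-port BR/MUL
#1 head=1: mul st i1&i2 dual
#2 head=3: beq and i3&i4 dual
#3 head=5: bne sll i5&i6 dual
#4 head=7: and i7 RAW+WAW r3
#5 head=8: and i8 tail

ISSUED = 7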